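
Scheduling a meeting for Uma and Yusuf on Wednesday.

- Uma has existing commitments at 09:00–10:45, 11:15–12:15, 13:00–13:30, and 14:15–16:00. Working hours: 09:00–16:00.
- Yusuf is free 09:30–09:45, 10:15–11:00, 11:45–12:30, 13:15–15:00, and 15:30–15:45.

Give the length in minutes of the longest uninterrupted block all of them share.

Uma free within 09:00–16:00: 10:45–11:15, 12:15–13:00, 13:30–14:15.
Uma ∩ Yusuf: 10:45–11:00, 12:15–12:30, 13:30–14:15.
Common window lengths: 15, 15, 45 min; longest is 45.

45 minutes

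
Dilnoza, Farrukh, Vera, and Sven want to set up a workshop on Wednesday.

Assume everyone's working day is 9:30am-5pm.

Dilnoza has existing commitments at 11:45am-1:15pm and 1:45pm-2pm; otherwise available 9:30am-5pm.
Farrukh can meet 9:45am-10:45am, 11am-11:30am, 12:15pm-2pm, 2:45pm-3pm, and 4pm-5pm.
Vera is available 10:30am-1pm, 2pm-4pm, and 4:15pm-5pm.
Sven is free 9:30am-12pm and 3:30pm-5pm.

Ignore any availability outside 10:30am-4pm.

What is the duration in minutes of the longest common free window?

Dilnoza free within 09:30–17:00: 09:30–11:45, 13:15–13:45, 14:00–17:00.
Dilnoza ∩ Farrukh: 09:45–10:45, 11:00–11:30, 13:15–13:45, 14:45–15:00, 16:00–17:00.
Dilnoza ∩ Farrukh ∩ Vera: 10:30–10:45, 11:00–11:30, 14:45–15:00, 16:15–17:00.
Dilnoza ∩ Farrukh ∩ Vera ∩ Sven: 10:30–10:45, 11:00–11:30, 16:15–17:00.
Restricted to 10:30–16:00: 10:30–10:45, 11:00–11:30.
Common window lengths: 15, 30 min; longest is 30.

30 minutes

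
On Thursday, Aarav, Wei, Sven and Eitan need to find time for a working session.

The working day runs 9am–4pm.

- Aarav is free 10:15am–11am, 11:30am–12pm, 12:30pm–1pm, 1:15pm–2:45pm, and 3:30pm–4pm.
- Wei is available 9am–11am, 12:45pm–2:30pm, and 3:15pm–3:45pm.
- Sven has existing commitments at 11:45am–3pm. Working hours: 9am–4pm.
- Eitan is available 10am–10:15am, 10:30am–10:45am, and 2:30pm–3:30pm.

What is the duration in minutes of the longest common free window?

15 minutes

Sven free within 09:00–16:00: 09:00–11:45, 15:00–16:00.
Aarav ∩ Wei: 10:15–11:00, 12:45–13:00, 13:15–14:30, 15:30–15:45.
Aarav ∩ Wei ∩ Sven: 10:15–11:00, 15:30–15:45.
Aarav ∩ Wei ∩ Sven ∩ Eitan: 10:30–10:45.
Single common window of 15 minutes.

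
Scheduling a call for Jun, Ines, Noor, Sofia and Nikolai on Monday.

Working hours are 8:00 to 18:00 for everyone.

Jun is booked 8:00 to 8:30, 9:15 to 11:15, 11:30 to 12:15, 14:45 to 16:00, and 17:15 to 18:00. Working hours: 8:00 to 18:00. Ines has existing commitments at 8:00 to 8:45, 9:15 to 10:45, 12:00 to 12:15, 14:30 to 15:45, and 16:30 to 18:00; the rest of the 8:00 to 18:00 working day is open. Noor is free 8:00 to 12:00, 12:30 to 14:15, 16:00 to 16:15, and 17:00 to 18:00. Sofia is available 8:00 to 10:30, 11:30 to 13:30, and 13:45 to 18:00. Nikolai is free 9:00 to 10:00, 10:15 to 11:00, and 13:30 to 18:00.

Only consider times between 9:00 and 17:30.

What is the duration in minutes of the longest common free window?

30 minutes

Jun free within 08:00–18:00: 08:30–09:15, 11:15–11:30, 12:15–14:45, 16:00–17:15.
Ines free within 08:00–18:00: 08:45–09:15, 10:45–12:00, 12:15–14:30, 15:45–16:30.
Jun ∩ Ines: 08:45–09:15, 11:15–11:30, 12:15–14:30, 16:00–16:30.
Jun ∩ Ines ∩ Noor: 08:45–09:15, 11:15–11:30, 12:30–14:15, 16:00–16:15.
Jun ∩ Ines ∩ Noor ∩ Sofia: 08:45–09:15, 12:30–13:30, 13:45–14:15, 16:00–16:15.
Jun ∩ Ines ∩ Noor ∩ Sofia ∩ Nikolai: 09:00–09:15, 13:45–14:15, 16:00–16:15.
Restricted to 09:00–17:30: 09:00–09:15, 13:45–14:15, 16:00–16:15.
Common window lengths: 15, 30, 15 min; longest is 30.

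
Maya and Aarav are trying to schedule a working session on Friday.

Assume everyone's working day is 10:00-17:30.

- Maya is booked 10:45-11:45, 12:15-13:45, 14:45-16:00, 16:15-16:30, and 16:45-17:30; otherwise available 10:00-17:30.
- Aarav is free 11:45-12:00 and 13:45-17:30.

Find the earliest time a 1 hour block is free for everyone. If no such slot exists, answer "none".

Maya free within 10:00–17:30: 10:00–10:45, 11:45–12:15, 13:45–14:45, 16:00–16:15, 16:30–16:45.
Maya ∩ Aarav: 11:45–12:00, 13:45–14:45, 16:00–16:15, 16:30–16:45.
Windows ≥ 60 min: 13:45–14:45.
Earliest such window starts at 13:45.

13:45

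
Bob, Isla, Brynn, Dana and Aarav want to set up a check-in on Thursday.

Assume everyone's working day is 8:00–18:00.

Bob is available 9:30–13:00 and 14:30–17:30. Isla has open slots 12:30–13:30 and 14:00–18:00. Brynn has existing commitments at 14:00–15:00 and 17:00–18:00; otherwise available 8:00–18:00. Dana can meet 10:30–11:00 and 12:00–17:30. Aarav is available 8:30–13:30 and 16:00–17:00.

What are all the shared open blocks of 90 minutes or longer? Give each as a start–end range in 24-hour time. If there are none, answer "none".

none

Brynn free within 08:00–18:00: 08:00–14:00, 15:00–17:00.
Bob ∩ Isla: 12:30–13:00, 14:30–17:30.
Bob ∩ Isla ∩ Brynn: 12:30–13:00, 15:00–17:00.
Bob ∩ Isla ∩ Brynn ∩ Dana: 12:30–13:00, 15:00–17:00.
Bob ∩ Isla ∩ Brynn ∩ Dana ∩ Aarav: 12:30–13:00, 16:00–17:00.
Windows ≥ 90 min: (none).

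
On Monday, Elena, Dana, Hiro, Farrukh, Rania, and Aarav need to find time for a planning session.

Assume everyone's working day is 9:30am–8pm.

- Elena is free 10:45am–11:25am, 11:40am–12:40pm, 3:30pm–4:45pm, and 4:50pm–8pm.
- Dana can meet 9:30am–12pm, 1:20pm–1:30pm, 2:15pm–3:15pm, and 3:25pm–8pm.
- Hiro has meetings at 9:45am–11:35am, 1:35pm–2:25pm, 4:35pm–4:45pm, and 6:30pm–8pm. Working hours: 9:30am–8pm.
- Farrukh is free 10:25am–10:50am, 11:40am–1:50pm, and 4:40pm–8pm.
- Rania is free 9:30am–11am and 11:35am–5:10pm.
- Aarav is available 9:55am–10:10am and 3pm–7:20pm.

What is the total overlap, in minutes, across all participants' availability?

Hiro free within 09:30–20:00: 09:30–09:45, 11:35–13:35, 14:25–16:35, 16:45–18:30.
Elena ∩ Dana: 10:45–11:25, 11:40–12:00, 15:30–16:45, 16:50–20:00.
Elena ∩ Dana ∩ Hiro: 11:40–12:00, 15:30–16:35, 16:50–18:30.
Elena ∩ Dana ∩ Hiro ∩ Farrukh: 11:40–12:00, 16:50–18:30.
Elena ∩ Dana ∩ Hiro ∩ Farrukh ∩ Rania: 11:40–12:00, 16:50–17:10.
Elena ∩ Dana ∩ Hiro ∩ Farrukh ∩ Rania ∩ Aarav: 16:50–17:10.
Total common minutes: 20.

20 minutes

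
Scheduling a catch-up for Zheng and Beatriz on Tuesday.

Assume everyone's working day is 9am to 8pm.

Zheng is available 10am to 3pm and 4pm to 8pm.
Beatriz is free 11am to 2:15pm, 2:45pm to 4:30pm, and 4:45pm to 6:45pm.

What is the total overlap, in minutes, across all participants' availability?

360 minutes

Zheng ∩ Beatriz: 11:00–14:15, 14:45–15:00, 16:00–16:30, 16:45–18:45.
Total common minutes: 195 + 15 + 30 + 120 = 360.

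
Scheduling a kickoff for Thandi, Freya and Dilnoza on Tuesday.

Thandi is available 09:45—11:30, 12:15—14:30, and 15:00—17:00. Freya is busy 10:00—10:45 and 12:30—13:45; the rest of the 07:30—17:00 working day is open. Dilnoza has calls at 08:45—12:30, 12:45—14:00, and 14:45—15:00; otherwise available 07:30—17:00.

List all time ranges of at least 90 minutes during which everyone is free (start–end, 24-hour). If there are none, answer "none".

15:00–17:00

Freya free within 07:30–17:00: 07:30–10:00, 10:45–12:30, 13:45–17:00.
Dilnoza free within 07:30–17:00: 07:30–08:45, 12:30–12:45, 14:00–14:45, 15:00–17:00.
Thandi ∩ Freya: 09:45–10:00, 10:45–11:30, 12:15–12:30, 13:45–14:30, 15:00–17:00.
Thandi ∩ Freya ∩ Dilnoza: 14:00–14:30, 15:00–17:00.
Windows ≥ 90 min: 15:00–17:00.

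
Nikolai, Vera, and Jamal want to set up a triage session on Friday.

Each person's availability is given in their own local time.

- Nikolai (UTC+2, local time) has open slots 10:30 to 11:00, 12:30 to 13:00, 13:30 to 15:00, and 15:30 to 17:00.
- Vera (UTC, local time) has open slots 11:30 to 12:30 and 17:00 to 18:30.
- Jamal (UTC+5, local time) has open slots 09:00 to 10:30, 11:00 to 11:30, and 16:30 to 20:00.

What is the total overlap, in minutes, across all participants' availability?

60 minutes

Nikolai → UTC: 08:30–09:00, 10:30–11:00, 11:30–13:00, 13:30–15:00.
Vera → UTC: 11:30–12:30, 17:00–18:30.
Jamal → UTC: 04:00–05:30, 06:00–06:30, 11:30–15:00.
Nikolai ∩ Vera: 11:30–12:30.
Nikolai ∩ Vera ∩ Jamal: 11:30–12:30.
Total common minutes: 60.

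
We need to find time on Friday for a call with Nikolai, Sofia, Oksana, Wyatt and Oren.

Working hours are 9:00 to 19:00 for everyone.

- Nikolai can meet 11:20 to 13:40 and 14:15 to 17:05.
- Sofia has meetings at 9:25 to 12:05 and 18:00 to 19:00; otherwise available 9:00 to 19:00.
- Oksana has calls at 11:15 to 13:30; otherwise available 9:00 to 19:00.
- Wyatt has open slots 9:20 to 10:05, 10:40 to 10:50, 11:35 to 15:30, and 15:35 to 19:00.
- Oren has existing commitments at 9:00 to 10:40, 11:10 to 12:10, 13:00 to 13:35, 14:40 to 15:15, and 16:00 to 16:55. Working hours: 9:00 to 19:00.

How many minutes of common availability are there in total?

Sofia free within 09:00–19:00: 09:00–09:25, 12:05–18:00.
Oksana free within 09:00–19:00: 09:00–11:15, 13:30–19:00.
Oren free within 09:00–19:00: 10:40–11:10, 12:10–13:00, 13:35–14:40, 15:15–16:00, 16:55–19:00.
Nikolai ∩ Sofia: 12:05–13:40, 14:15–17:05.
Nikolai ∩ Sofia ∩ Oksana: 13:30–13:40, 14:15–17:05.
Nikolai ∩ Sofia ∩ Oksana ∩ Wyatt: 13:30–13:40, 14:15–15:30, 15:35–17:05.
Nikolai ∩ Sofia ∩ Oksana ∩ Wyatt ∩ Oren: 13:35–13:40, 14:15–14:40, 15:15–15:30, 15:35–16:00, 16:55–17:05.
Total common minutes: 5 + 25 + 15 + 25 + 10 = 80.

80 minutes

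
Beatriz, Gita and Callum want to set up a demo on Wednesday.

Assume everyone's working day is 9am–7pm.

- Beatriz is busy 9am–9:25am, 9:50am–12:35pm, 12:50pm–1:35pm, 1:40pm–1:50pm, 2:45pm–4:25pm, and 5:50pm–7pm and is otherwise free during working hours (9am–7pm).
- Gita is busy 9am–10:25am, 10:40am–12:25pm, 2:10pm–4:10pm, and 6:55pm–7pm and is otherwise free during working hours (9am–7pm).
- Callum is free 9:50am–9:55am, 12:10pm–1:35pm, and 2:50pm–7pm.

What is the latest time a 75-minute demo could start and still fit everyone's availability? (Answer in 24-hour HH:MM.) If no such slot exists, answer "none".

Beatriz free within 09:00–19:00: 09:25–09:50, 12:35–12:50, 13:35–13:40, 13:50–14:45, 16:25–17:50.
Gita free within 09:00–19:00: 10:25–10:40, 12:25–14:10, 16:10–18:55.
Beatriz ∩ Gita: 12:35–12:50, 13:35–13:40, 13:50–14:10, 16:25–17:50.
Beatriz ∩ Gita ∩ Callum: 12:35–12:50, 16:25–17:50.
Windows ≥ 75 min: 16:25–17:50.
Latest start in the last window 16:25–17:50 is 17:50 − 75 min = 16:35.

16:35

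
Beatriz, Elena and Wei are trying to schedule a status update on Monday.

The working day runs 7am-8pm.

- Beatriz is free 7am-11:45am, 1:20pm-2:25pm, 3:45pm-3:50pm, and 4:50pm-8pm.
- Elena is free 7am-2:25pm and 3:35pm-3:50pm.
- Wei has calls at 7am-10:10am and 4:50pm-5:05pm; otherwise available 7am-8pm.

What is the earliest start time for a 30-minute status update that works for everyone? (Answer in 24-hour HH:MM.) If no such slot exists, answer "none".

Wei free within 07:00–20:00: 10:10–16:50, 17:05–20:00.
Beatriz ∩ Elena: 07:00–11:45, 13:20–14:25, 15:45–15:50.
Beatriz ∩ Elena ∩ Wei: 10:10–11:45, 13:20–14:25, 15:45–15:50.
Windows ≥ 30 min: 10:10–11:45, 13:20–14:25.
Earliest such window starts at 10:10.

10:10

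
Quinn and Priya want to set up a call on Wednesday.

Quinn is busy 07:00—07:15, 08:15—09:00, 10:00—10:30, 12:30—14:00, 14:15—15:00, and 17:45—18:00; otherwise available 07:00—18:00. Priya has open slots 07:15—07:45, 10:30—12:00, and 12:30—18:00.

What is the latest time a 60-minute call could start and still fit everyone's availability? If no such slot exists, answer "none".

16:45

Quinn free within 07:00–18:00: 07:15–08:15, 09:00–10:00, 10:30–12:30, 14:00–14:15, 15:00–17:45.
Quinn ∩ Priya: 07:15–07:45, 10:30–12:00, 14:00–14:15, 15:00–17:45.
Windows ≥ 60 min: 10:30–12:00, 15:00–17:45.
Latest start in the last window 15:00–17:45 is 17:45 − 60 min = 16:45.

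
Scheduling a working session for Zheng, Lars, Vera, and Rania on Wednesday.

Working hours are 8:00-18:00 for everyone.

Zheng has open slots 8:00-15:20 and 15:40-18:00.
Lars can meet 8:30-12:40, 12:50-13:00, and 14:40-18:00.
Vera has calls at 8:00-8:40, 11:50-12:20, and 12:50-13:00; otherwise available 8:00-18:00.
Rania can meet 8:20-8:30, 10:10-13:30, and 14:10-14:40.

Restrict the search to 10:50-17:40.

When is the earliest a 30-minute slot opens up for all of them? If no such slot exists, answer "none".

Vera free within 08:00–18:00: 08:40–11:50, 12:20–12:50, 13:00–18:00.
Zheng ∩ Lars: 08:30–12:40, 12:50–13:00, 14:40–15:20, 15:40–18:00.
Zheng ∩ Lars ∩ Vera: 08:40–11:50, 12:20–12:40, 14:40–15:20, 15:40–18:00.
Zheng ∩ Lars ∩ Vera ∩ Rania: 10:10–11:50, 12:20–12:40.
Restricted to 10:50–17:40: 10:50–11:50, 12:20–12:40.
Windows ≥ 30 min: 10:50–11:50.
Earliest such window starts at 10:50.

10:50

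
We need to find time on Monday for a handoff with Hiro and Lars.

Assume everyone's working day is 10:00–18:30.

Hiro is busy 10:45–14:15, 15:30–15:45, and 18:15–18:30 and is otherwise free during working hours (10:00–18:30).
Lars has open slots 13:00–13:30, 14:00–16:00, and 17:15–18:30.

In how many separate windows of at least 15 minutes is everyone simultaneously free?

Hiro free within 10:00–18:30: 10:00–10:45, 14:15–15:30, 15:45–18:15.
Hiro ∩ Lars: 14:15–15:30, 15:45–16:00, 17:15–18:15.
Windows ≥ 15 min: 14:15–15:30, 15:45–16:00, 17:15–18:15.
That's 3 windows.

3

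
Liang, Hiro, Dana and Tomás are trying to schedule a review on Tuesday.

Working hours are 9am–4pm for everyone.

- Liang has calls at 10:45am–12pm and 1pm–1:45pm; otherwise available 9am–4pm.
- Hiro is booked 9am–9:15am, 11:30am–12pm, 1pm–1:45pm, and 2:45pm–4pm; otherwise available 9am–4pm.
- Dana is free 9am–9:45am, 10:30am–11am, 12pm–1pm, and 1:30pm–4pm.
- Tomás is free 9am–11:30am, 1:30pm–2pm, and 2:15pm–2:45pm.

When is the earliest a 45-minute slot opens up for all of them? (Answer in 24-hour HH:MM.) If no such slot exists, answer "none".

none

Liang free within 09:00–16:00: 09:00–10:45, 12:00–13:00, 13:45–16:00.
Hiro free within 09:00–16:00: 09:15–11:30, 12:00–13:00, 13:45–14:45.
Liang ∩ Hiro: 09:15–10:45, 12:00–13:00, 13:45–14:45.
Liang ∩ Hiro ∩ Dana: 09:15–09:45, 10:30–10:45, 12:00–13:00, 13:45–14:45.
Liang ∩ Hiro ∩ Dana ∩ Tomás: 09:15–09:45, 10:30–10:45, 13:45–14:00, 14:15–14:45.
Windows ≥ 45 min: (none).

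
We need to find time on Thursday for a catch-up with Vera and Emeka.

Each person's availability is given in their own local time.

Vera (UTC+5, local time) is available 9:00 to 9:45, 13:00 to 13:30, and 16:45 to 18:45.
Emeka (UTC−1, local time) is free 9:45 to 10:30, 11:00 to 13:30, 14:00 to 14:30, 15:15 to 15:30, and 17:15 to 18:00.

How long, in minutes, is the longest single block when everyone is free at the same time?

Vera → UTC: 04:00–04:45, 08:00–08:30, 11:45–13:45.
Emeka → UTC: 10:45–11:30, 12:00–14:30, 15:00–15:30, 16:15–16:30, 18:15–19:00.
Vera ∩ Emeka: 12:00–13:45.
Single common window of 105 minutes.

105 minutes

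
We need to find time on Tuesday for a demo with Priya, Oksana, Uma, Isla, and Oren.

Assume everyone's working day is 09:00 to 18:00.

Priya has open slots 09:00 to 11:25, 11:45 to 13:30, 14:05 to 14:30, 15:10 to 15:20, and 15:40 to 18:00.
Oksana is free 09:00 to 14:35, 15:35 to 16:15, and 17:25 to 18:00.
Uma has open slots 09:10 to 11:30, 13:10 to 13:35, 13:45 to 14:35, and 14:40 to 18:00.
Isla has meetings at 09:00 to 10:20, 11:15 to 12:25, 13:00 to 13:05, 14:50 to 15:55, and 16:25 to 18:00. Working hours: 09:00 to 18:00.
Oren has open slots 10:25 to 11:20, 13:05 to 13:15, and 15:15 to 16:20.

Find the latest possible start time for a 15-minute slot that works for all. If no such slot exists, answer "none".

Isla free within 09:00–18:00: 10:20–11:15, 12:25–13:00, 13:05–14:50, 15:55–16:25.
Priya ∩ Oksana: 09:00–11:25, 11:45–13:30, 14:05–14:30, 15:40–16:15, 17:25–18:00.
Priya ∩ Oksana ∩ Uma: 09:10–11:25, 13:10–13:30, 14:05–14:30, 15:40–16:15, 17:25–18:00.
Priya ∩ Oksana ∩ Uma ∩ Isla: 10:20–11:15, 13:10–13:30, 14:05–14:30, 15:55–16:15.
Priya ∩ Oksana ∩ Uma ∩ Isla ∩ Oren: 10:25–11:15, 13:10–13:15, 15:55–16:15.
Windows ≥ 15 min: 10:25–11:15, 15:55–16:15.
Latest start in the last window 15:55–16:15 is 16:15 − 15 min = 16:00.

16:00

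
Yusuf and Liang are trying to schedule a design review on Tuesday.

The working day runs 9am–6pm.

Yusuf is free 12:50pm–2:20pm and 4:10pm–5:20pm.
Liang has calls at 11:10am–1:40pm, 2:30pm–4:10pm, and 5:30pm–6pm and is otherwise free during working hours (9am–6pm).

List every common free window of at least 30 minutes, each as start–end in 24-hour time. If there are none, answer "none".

13:40–14:20, 16:10–17:20

Liang free within 09:00–18:00: 09:00–11:10, 13:40–14:30, 16:10–17:30.
Yusuf ∩ Liang: 13:40–14:20, 16:10–17:20.
Windows ≥ 30 min: 13:40–14:20, 16:10–17:20.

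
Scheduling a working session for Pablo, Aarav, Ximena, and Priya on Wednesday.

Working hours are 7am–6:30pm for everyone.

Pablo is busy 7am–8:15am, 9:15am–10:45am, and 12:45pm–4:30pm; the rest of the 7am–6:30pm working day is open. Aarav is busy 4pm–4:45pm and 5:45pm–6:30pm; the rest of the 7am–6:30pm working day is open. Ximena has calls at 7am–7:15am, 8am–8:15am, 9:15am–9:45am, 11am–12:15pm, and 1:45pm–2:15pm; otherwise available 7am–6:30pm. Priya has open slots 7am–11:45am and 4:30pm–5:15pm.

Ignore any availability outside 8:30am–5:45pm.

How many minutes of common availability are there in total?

Pablo free within 07:00–18:30: 08:15–09:15, 10:45–12:45, 16:30–18:30.
Aarav free within 07:00–18:30: 07:00–16:00, 16:45–17:45.
Ximena free within 07:00–18:30: 07:15–08:00, 08:15–09:15, 09:45–11:00, 12:15–13:45, 14:15–18:30.
Pablo ∩ Aarav: 08:15–09:15, 10:45–12:45, 16:45–17:45.
Pablo ∩ Aarav ∩ Ximena: 08:15–09:15, 10:45–11:00, 12:15–12:45, 16:45–17:45.
Pablo ∩ Aarav ∩ Ximena ∩ Priya: 08:15–09:15, 10:45–11:00, 16:45–17:15.
Restricted to 08:30–17:45: 08:30–09:15, 10:45–11:00, 16:45–17:15.
Total common minutes: 45 + 15 + 30 = 90.

90 minutes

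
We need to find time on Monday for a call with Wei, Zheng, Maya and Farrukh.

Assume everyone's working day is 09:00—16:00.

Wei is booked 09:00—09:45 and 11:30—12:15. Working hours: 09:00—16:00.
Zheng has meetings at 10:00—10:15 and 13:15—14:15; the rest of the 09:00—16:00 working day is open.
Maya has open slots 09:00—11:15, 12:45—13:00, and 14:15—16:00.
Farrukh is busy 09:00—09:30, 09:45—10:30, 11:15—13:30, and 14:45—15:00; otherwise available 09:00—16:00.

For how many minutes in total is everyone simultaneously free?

135 minutes

Wei free within 09:00–16:00: 09:45–11:30, 12:15–16:00.
Zheng free within 09:00–16:00: 09:00–10:00, 10:15–13:15, 14:15–16:00.
Farrukh free within 09:00–16:00: 09:30–09:45, 10:30–11:15, 13:30–14:45, 15:00–16:00.
Wei ∩ Zheng: 09:45–10:00, 10:15–11:30, 12:15–13:15, 14:15–16:00.
Wei ∩ Zheng ∩ Maya: 09:45–10:00, 10:15–11:15, 12:45–13:00, 14:15–16:00.
Wei ∩ Zheng ∩ Maya ∩ Farrukh: 10:30–11:15, 14:15–14:45, 15:00–16:00.
Total common minutes: 45 + 30 + 60 = 135.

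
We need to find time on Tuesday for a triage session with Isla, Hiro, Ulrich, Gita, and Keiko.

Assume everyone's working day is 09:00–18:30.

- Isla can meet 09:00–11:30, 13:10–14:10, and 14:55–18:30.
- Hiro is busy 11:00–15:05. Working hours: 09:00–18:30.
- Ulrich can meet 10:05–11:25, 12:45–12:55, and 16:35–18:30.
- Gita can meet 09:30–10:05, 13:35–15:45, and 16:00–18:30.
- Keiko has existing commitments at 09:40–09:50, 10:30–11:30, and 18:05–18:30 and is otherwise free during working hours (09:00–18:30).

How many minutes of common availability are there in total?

Hiro free within 09:00–18:30: 09:00–11:00, 15:05–18:30.
Keiko free within 09:00–18:30: 09:00–09:40, 09:50–10:30, 11:30–18:05.
Isla ∩ Hiro: 09:00–11:00, 15:05–18:30.
Isla ∩ Hiro ∩ Ulrich: 10:05–11:00, 16:35–18:30.
Isla ∩ Hiro ∩ Ulrich ∩ Gita: 16:35–18:30.
Isla ∩ Hiro ∩ Ulrich ∩ Gita ∩ Keiko: 16:35–18:05.
Total common minutes: 90.

90 minutes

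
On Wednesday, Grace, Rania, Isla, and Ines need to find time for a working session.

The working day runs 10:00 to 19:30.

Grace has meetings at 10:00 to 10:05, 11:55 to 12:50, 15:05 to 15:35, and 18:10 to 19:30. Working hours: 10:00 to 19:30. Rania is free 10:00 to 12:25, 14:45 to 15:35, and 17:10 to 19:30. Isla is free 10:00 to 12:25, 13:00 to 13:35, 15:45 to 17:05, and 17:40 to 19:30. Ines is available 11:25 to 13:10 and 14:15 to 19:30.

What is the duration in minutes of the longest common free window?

30 minutes

Grace free within 10:00–19:30: 10:05–11:55, 12:50–15:05, 15:35–18:10.
Grace ∩ Rania: 10:05–11:55, 14:45–15:05, 17:10–18:10.
Grace ∩ Rania ∩ Isla: 10:05–11:55, 17:40–18:10.
Grace ∩ Rania ∩ Isla ∩ Ines: 11:25–11:55, 17:40–18:10.
Common window lengths: 30, 30 min; longest is 30.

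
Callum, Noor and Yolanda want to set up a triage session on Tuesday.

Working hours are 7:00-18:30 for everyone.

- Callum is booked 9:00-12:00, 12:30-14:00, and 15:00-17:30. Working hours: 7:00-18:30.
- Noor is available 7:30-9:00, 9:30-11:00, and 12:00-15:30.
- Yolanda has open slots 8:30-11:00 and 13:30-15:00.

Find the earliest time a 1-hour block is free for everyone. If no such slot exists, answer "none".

Callum free within 07:00–18:30: 07:00–09:00, 12:00–12:30, 14:00–15:00, 17:30–18:30.
Callum ∩ Noor: 07:30–09:00, 12:00–12:30, 14:00–15:00.
Callum ∩ Noor ∩ Yolanda: 08:30–09:00, 14:00–15:00.
Windows ≥ 60 min: 14:00–15:00.
Earliest such window starts at 14:00.

14:00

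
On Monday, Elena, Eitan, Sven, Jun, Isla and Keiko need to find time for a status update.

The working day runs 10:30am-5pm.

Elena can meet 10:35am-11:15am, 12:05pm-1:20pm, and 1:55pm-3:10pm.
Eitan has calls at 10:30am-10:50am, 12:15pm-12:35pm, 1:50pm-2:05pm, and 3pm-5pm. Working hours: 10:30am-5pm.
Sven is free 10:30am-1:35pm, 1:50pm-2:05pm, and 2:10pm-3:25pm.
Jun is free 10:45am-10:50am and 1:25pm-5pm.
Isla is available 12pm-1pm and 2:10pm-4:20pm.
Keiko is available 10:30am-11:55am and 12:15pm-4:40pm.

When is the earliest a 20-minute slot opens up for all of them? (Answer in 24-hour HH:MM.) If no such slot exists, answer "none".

14:10

Eitan free within 10:30–17:00: 10:50–12:15, 12:35–13:50, 14:05–15:00.
Elena ∩ Eitan: 10:50–11:15, 12:05–12:15, 12:35–13:20, 14:05–15:00.
Elena ∩ Eitan ∩ Sven: 10:50–11:15, 12:05–12:15, 12:35–13:20, 14:10–15:00.
Elena ∩ Eitan ∩ Sven ∩ Jun: 14:10–15:00.
Elena ∩ Eitan ∩ Sven ∩ Jun ∩ Isla: 14:10–15:00.
Elena ∩ Eitan ∩ Sven ∩ Jun ∩ Isla ∩ Keiko: 14:10–15:00.
Windows ≥ 20 min: 14:10–15:00.
Earliest such window starts at 14:10.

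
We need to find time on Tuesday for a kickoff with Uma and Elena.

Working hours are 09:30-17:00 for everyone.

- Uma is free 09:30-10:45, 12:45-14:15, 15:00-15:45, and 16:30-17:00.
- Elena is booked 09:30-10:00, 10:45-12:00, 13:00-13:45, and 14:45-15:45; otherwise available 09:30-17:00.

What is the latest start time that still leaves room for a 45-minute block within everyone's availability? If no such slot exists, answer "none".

Elena free within 09:30–17:00: 10:00–10:45, 12:00–13:00, 13:45–14:45, 15:45–17:00.
Uma ∩ Elena: 10:00–10:45, 12:45–13:00, 13:45–14:15, 16:30–17:00.
Windows ≥ 45 min: 10:00–10:45.
Latest start in the last window 10:00–10:45 is 10:45 − 45 min = 10:00.

10:00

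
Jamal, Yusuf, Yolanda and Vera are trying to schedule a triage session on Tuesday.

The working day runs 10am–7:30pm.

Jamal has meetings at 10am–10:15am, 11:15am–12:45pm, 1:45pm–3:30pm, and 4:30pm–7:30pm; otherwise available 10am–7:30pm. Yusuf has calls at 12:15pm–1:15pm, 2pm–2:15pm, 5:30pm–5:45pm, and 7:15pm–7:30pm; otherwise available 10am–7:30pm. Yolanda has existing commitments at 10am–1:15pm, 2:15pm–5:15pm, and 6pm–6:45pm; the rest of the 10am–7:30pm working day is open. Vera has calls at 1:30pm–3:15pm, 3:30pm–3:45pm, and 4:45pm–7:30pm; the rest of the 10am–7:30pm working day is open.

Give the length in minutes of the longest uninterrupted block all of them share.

Jamal free within 10:00–19:30: 10:15–11:15, 12:45–13:45, 15:30–16:30.
Yusuf free within 10:00–19:30: 10:00–12:15, 13:15–14:00, 14:15–17:30, 17:45–19:15.
Yolanda free within 10:00–19:30: 13:15–14:15, 17:15–18:00, 18:45–19:30.
Vera free within 10:00–19:30: 10:00–13:30, 15:15–15:30, 15:45–16:45.
Jamal ∩ Yusuf: 10:15–11:15, 13:15–13:45, 15:30–16:30.
Jamal ∩ Yusuf ∩ Yolanda: 13:15–13:45.
Jamal ∩ Yusuf ∩ Yolanda ∩ Vera: 13:15–13:30.
Single common window of 15 minutes.

15 minutes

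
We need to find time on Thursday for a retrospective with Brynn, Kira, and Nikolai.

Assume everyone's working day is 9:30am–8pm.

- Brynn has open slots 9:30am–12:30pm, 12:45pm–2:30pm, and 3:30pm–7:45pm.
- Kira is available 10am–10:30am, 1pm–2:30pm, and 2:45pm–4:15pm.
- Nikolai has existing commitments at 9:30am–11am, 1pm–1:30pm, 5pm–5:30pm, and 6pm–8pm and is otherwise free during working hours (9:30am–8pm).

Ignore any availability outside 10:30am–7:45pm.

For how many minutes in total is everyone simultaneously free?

Nikolai free within 09:30–20:00: 11:00–13:00, 13:30–17:00, 17:30–18:00.
Brynn ∩ Kira: 10:00–10:30, 13:00–14:30, 15:30–16:15.
Brynn ∩ Kira ∩ Nikolai: 13:30–14:30, 15:30–16:15.
Restricted to 10:30–19:45: 13:30–14:30, 15:30–16:15.
Total common minutes: 60 + 45 = 105.

105 minutes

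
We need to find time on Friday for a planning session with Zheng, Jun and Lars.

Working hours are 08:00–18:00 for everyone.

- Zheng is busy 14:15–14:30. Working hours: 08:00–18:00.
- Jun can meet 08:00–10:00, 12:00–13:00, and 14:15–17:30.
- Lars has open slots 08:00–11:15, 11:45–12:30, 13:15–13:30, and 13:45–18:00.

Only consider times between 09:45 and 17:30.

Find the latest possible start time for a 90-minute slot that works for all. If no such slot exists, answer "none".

Zheng free within 08:00–18:00: 08:00–14:15, 14:30–18:00.
Zheng ∩ Jun: 08:00–10:00, 12:00–13:00, 14:30–17:30.
Zheng ∩ Jun ∩ Lars: 08:00–10:00, 12:00–12:30, 14:30–17:30.
Restricted to 09:45–17:30: 09:45–10:00, 12:00–12:30, 14:30–17:30.
Windows ≥ 90 min: 14:30–17:30.
Latest start in the last window 14:30–17:30 is 17:30 − 90 min = 16:00.

16:00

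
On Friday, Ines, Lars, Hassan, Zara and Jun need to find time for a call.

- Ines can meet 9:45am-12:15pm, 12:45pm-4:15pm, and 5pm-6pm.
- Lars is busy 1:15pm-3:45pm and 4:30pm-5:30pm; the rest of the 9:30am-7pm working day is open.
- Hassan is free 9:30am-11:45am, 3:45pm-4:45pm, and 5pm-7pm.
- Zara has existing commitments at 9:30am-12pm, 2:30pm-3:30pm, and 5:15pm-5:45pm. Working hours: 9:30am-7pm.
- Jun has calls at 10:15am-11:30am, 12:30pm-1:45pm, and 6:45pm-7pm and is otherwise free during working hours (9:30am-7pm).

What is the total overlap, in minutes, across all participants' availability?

Lars free within 09:30–19:00: 09:30–13:15, 15:45–16:30, 17:30–19:00.
Zara free within 09:30–19:00: 12:00–14:30, 15:30–17:15, 17:45–19:00.
Jun free within 09:30–19:00: 09:30–10:15, 11:30–12:30, 13:45–18:45.
Ines ∩ Lars: 09:45–12:15, 12:45–13:15, 15:45–16:15, 17:30–18:00.
Ines ∩ Lars ∩ Hassan: 09:45–11:45, 15:45–16:15, 17:30–18:00.
Ines ∩ Lars ∩ Hassan ∩ Zara: 15:45–16:15, 17:45–18:00.
Ines ∩ Lars ∩ Hassan ∩ Zara ∩ Jun: 15:45–16:15, 17:45–18:00.
Total common minutes: 30 + 15 = 45.

45 minutes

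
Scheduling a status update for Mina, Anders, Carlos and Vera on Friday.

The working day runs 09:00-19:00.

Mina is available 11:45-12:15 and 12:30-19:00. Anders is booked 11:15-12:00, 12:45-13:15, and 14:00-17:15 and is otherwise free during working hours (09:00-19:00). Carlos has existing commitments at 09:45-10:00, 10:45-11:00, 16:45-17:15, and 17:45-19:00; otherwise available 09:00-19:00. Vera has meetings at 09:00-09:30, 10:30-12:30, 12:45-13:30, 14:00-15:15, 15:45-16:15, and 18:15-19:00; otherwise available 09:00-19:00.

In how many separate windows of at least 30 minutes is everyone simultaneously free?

2

Anders free within 09:00–19:00: 09:00–11:15, 12:00–12:45, 13:15–14:00, 17:15–19:00.
Carlos free within 09:00–19:00: 09:00–09:45, 10:00–10:45, 11:00–16:45, 17:15–17:45.
Vera free within 09:00–19:00: 09:30–10:30, 12:30–12:45, 13:30–14:00, 15:15–15:45, 16:15–18:15.
Mina ∩ Anders: 12:00–12:15, 12:30–12:45, 13:15–14:00, 17:15–19:00.
Mina ∩ Anders ∩ Carlos: 12:00–12:15, 12:30–12:45, 13:15–14:00, 17:15–17:45.
Mina ∩ Anders ∩ Carlos ∩ Vera: 12:30–12:45, 13:30–14:00, 17:15–17:45.
Windows ≥ 30 min: 13:30–14:00, 17:15–17:45.
That's 2 windows.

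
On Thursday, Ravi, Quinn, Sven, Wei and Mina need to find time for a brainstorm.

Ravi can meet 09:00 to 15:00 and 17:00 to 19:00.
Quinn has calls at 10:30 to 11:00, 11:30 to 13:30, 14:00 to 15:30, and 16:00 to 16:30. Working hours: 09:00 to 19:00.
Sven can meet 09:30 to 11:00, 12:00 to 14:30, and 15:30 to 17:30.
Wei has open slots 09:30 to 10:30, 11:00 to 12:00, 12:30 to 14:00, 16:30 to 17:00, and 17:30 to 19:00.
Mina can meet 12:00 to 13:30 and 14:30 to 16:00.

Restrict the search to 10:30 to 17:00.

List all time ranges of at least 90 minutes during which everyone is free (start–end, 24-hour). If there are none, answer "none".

none

Quinn free within 09:00–19:00: 09:00–10:30, 11:00–11:30, 13:30–14:00, 15:30–16:00, 16:30–19:00.
Ravi ∩ Quinn: 09:00–10:30, 11:00–11:30, 13:30–14:00, 17:00–19:00.
Ravi ∩ Quinn ∩ Sven: 09:30–10:30, 13:30–14:00, 17:00–17:30.
Ravi ∩ Quinn ∩ Sven ∩ Wei: 09:30–10:30, 13:30–14:00.
Ravi ∩ Quinn ∩ Sven ∩ Wei ∩ Mina: (none).
Restricted to 10:30–17:00: (none).
Windows ≥ 90 min: (none).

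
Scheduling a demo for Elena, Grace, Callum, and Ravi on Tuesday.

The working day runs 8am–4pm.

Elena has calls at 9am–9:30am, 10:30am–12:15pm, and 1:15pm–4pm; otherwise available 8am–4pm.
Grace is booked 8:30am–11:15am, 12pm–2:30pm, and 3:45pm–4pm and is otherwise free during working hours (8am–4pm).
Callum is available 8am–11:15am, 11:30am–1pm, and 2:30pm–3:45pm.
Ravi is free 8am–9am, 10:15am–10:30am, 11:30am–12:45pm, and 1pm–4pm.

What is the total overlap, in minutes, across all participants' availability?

30 minutes

Elena free within 08:00–16:00: 08:00–09:00, 09:30–10:30, 12:15–13:15.
Grace free within 08:00–16:00: 08:00–08:30, 11:15–12:00, 14:30–15:45.
Elena ∩ Grace: 08:00–08:30.
Elena ∩ Grace ∩ Callum: 08:00–08:30.
Elena ∩ Grace ∩ Callum ∩ Ravi: 08:00–08:30.
Total common minutes: 30.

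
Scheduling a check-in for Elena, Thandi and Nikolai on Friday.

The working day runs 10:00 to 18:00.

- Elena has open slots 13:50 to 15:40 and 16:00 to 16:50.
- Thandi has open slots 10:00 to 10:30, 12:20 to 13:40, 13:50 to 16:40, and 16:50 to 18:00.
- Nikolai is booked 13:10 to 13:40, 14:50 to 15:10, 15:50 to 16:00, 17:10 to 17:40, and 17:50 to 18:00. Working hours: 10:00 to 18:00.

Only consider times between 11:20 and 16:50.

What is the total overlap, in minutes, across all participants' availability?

130 minutes

Nikolai free within 10:00–18:00: 10:00–13:10, 13:40–14:50, 15:10–15:50, 16:00–17:10, 17:40–17:50.
Elena ∩ Thandi: 13:50–15:40, 16:00–16:40.
Elena ∩ Thandi ∩ Nikolai: 13:50–14:50, 15:10–15:40, 16:00–16:40.
Restricted to 11:20–16:50: 13:50–14:50, 15:10–15:40, 16:00–16:40.
Total common minutes: 60 + 30 + 40 = 130.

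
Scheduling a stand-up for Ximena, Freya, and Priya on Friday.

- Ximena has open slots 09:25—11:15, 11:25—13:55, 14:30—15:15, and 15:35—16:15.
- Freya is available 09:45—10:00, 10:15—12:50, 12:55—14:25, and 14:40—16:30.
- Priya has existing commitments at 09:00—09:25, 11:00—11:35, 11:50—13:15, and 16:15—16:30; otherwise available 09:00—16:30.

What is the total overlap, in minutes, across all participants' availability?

Priya free within 09:00–16:30: 09:25–11:00, 11:35–11:50, 13:15–16:15.
Ximena ∩ Freya: 09:45–10:00, 10:15–11:15, 11:25–12:50, 12:55–13:55, 14:40–15:15, 15:35–16:15.
Ximena ∩ Freya ∩ Priya: 09:45–10:00, 10:15–11:00, 11:35–11:50, 13:15–13:55, 14:40–15:15, 15:35–16:15.
Total common minutes: 15 + 45 + 15 + 40 + 35 + 40 = 190.

190 minutes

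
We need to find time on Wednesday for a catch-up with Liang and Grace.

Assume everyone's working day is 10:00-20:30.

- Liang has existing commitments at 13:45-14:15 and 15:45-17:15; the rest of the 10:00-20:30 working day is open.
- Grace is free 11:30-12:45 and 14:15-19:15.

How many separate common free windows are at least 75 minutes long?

3

Liang free within 10:00–20:30: 10:00–13:45, 14:15–15:45, 17:15–20:30.
Liang ∩ Grace: 11:30–12:45, 14:15–15:45, 17:15–19:15.
Windows ≥ 75 min: 11:30–12:45, 14:15–15:45, 17:15–19:15.
That's 3 windows.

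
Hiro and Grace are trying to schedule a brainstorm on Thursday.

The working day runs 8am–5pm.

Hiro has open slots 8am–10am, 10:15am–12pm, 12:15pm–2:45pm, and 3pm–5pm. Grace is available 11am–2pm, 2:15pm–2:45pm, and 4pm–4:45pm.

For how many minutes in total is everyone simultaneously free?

240 minutes

Hiro ∩ Grace: 11:00–12:00, 12:15–14:00, 14:15–14:45, 16:00–16:45.
Total common minutes: 60 + 105 + 30 + 45 = 240.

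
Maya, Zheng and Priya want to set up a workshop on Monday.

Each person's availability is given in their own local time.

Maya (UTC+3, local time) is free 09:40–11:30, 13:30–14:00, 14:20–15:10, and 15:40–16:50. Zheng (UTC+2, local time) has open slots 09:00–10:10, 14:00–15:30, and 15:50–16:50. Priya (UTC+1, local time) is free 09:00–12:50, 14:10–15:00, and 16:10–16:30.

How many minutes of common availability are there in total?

Maya → UTC: 06:40–08:30, 10:30–11:00, 11:20–12:10, 12:40–13:50.
Zheng → UTC: 07:00–08:10, 12:00–13:30, 13:50–14:50.
Priya → UTC: 08:00–11:50, 13:10–14:00, 15:10–15:30.
Maya ∩ Zheng: 07:00–08:10, 12:00–12:10, 12:40–13:30.
Maya ∩ Zheng ∩ Priya: 08:00–08:10, 13:10–13:30.
Total common minutes: 10 + 20 = 30.

30 minutes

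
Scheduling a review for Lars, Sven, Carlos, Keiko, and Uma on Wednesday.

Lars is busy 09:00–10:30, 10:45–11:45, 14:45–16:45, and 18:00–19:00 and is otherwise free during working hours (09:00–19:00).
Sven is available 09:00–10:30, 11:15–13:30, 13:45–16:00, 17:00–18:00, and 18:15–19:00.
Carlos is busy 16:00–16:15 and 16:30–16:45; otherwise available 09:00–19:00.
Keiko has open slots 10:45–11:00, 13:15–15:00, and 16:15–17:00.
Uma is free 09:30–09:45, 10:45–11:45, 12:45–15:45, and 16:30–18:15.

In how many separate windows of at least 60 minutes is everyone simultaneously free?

Lars free within 09:00–19:00: 10:30–10:45, 11:45–14:45, 16:45–18:00.
Carlos free within 09:00–19:00: 09:00–16:00, 16:15–16:30, 16:45–19:00.
Lars ∩ Sven: 11:45–13:30, 13:45–14:45, 17:00–18:00.
Lars ∩ Sven ∩ Carlos: 11:45–13:30, 13:45–14:45, 17:00–18:00.
Lars ∩ Sven ∩ Carlos ∩ Keiko: 13:15–13:30, 13:45–14:45.
Lars ∩ Sven ∩ Carlos ∩ Keiko ∩ Uma: 13:15–13:30, 13:45–14:45.
Windows ≥ 60 min: 13:45–14:45.
That's 1 window.

1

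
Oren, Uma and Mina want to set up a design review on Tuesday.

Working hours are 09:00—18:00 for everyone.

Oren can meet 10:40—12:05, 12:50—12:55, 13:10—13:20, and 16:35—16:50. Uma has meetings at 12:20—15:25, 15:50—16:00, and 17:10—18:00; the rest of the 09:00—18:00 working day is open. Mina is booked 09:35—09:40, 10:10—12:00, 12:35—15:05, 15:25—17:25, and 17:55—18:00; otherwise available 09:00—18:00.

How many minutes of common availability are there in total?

Uma free within 09:00–18:00: 09:00–12:20, 15:25–15:50, 16:00–17:10.
Mina free within 09:00–18:00: 09:00–09:35, 09:40–10:10, 12:00–12:35, 15:05–15:25, 17:25–17:55.
Oren ∩ Uma: 10:40–12:05, 16:35–16:50.
Oren ∩ Uma ∩ Mina: 12:00–12:05.
Total common minutes: 5.

5 minutes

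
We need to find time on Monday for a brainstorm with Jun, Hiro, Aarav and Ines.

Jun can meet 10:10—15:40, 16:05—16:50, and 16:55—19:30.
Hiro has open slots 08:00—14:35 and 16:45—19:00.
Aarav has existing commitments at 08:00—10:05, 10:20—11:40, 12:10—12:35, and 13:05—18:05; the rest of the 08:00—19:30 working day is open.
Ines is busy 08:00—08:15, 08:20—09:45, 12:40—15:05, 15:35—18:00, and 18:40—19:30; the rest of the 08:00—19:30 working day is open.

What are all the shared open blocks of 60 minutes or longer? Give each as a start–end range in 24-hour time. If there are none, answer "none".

none

Aarav free within 08:00–19:30: 10:05–10:20, 11:40–12:10, 12:35–13:05, 18:05–19:30.
Ines free within 08:00–19:30: 08:15–08:20, 09:45–12:40, 15:05–15:35, 18:00–18:40.
Jun ∩ Hiro: 10:10–14:35, 16:45–16:50, 16:55–19:00.
Jun ∩ Hiro ∩ Aarav: 10:10–10:20, 11:40–12:10, 12:35–13:05, 18:05–19:00.
Jun ∩ Hiro ∩ Aarav ∩ Ines: 10:10–10:20, 11:40–12:10, 12:35–12:40, 18:05–18:40.
Windows ≥ 60 min: (none).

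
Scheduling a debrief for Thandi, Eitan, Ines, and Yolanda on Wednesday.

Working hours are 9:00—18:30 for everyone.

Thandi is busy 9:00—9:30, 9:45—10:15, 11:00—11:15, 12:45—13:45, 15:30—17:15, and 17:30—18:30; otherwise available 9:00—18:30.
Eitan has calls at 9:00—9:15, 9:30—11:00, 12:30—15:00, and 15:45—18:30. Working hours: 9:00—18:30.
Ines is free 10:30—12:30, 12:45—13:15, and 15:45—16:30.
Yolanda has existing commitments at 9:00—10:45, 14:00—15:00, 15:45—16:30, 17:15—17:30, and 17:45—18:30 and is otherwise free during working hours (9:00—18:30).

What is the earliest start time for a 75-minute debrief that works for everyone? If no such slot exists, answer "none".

Thandi free within 09:00–18:30: 09:30–09:45, 10:15–11:00, 11:15–12:45, 13:45–15:30, 17:15–17:30.
Eitan free within 09:00–18:30: 09:15–09:30, 11:00–12:30, 15:00–15:45.
Yolanda free within 09:00–18:30: 10:45–14:00, 15:00–15:45, 16:30–17:15, 17:30–17:45.
Thandi ∩ Eitan: 11:15–12:30, 15:00–15:30.
Thandi ∩ Eitan ∩ Ines: 11:15–12:30.
Thandi ∩ Eitan ∩ Ines ∩ Yolanda: 11:15–12:30.
Windows ≥ 75 min: 11:15–12:30.
Earliest such window starts at 11:15.

11:15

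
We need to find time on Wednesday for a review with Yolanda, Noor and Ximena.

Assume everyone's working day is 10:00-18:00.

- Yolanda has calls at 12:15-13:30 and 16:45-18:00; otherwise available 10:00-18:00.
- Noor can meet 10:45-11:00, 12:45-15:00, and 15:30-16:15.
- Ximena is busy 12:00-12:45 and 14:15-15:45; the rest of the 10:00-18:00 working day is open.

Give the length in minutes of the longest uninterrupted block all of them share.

Yolanda free within 10:00–18:00: 10:00–12:15, 13:30–16:45.
Ximena free within 10:00–18:00: 10:00–12:00, 12:45–14:15, 15:45–18:00.
Yolanda ∩ Noor: 10:45–11:00, 13:30–15:00, 15:30–16:15.
Yolanda ∩ Noor ∩ Ximena: 10:45–11:00, 13:30–14:15, 15:45–16:15.
Common window lengths: 15, 45, 30 min; longest is 45.

45 minutes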